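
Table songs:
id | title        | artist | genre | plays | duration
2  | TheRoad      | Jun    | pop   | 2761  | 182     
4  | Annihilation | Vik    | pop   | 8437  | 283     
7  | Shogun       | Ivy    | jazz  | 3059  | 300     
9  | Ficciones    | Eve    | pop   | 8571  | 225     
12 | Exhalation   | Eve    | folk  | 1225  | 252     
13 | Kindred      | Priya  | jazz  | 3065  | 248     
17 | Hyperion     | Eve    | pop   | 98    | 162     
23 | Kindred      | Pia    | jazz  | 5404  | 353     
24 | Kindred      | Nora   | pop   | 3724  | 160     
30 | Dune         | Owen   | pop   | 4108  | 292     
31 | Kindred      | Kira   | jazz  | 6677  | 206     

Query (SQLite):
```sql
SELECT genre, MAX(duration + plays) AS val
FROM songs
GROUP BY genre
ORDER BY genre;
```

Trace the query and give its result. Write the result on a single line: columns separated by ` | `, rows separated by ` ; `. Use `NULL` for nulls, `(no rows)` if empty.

folk | 1477 ; jazz | 6883 ; pop | 8796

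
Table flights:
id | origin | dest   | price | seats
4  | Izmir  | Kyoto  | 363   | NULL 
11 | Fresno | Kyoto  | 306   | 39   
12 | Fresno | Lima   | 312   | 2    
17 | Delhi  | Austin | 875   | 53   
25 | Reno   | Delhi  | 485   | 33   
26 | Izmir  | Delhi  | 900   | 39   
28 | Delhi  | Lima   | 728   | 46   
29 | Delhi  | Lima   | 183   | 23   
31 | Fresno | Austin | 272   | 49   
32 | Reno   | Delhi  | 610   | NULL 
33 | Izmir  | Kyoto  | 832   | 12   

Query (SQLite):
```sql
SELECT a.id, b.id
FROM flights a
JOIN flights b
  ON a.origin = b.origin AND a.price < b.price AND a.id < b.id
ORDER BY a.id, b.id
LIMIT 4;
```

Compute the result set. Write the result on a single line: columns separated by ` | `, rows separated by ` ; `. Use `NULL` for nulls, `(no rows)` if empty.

4 | 26 ; 4 | 33 ; 11 | 12 ; 25 | 32

Pairs (a,b) with same origin, a.price < b.price, a.id < b.id.
origin groups: Delhi:{17,28,29} Fresno:{11,12,31} Izmir:{4,26,33} Reno:{25,32}
Ordered by (a.id, b.id); first 4.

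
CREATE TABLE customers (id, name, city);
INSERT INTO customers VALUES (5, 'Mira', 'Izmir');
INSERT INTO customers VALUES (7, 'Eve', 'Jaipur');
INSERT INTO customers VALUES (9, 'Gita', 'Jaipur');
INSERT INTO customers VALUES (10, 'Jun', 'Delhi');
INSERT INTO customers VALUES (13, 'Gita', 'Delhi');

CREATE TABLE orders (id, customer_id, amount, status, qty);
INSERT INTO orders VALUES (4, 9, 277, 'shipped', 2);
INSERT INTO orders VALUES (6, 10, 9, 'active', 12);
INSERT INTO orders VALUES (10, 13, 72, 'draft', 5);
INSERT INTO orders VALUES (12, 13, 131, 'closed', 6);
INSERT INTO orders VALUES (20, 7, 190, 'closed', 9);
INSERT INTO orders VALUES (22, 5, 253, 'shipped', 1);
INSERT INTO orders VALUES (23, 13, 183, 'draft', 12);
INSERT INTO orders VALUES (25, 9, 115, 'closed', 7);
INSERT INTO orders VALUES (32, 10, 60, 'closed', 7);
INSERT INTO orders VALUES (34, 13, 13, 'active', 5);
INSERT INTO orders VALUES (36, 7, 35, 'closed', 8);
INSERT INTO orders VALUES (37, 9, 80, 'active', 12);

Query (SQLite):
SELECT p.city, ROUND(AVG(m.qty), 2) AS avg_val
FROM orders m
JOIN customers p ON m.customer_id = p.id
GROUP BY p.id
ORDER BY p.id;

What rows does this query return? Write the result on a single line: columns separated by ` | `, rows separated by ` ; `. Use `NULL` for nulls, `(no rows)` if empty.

Izmir | 1 ; Jaipur | 8.5 ; Jaipur | 7 ; Delhi | 9.5 ; Delhi | 7

Join each orders row to its customers via customer_id.
Group joined rows by customers.id; compute ROUND(AVG(m.qty), 2) per group.
  5: ids {22} → ROUND(AVG(m.qty), 2)=1
  7: ids {20, 36} → ROUND(AVG(m.qty), 2)=8.5
  9: ids {4, 25, 37} → ROUND(AVG(m.qty), 2)=7
  10: ids {6, 32} → ROUND(AVG(m.qty), 2)=9.5
  13: ids {10, 12, 23, 34} → ROUND(AVG(m.qty), 2)=7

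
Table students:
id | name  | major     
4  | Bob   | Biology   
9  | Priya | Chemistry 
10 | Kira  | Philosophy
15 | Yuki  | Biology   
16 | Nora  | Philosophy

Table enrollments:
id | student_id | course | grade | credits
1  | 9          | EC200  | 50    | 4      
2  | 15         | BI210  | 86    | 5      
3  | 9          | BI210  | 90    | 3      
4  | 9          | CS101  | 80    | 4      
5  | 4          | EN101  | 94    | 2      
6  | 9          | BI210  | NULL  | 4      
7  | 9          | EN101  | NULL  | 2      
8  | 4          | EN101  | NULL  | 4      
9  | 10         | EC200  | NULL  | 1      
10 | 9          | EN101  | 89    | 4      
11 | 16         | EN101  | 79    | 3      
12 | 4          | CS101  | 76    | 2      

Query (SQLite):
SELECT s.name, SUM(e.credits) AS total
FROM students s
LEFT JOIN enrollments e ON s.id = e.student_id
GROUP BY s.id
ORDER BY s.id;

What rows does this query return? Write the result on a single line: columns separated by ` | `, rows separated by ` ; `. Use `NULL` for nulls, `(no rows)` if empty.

Bob | 8 ; Priya | 21 ; Kira | 1 ; Yuki | 5 ; Nora | 3

LEFT JOIN keeps every students row; unmatched ones get NULL for enrollments columns.
Group by students.id and compute SUM(e.credits). SUM over an all-NULL group is NULL.
  4: ids {5, 8, 12} → SUM(e.credits)=8
  9: ids {1, 3, 4, 6, 7, 10} → SUM(e.credits)=21
  10: ids {9} → SUM(e.credits)=1
  15: ids {2} → SUM(e.credits)=5
  16: ids {11} → SUM(e.credits)=3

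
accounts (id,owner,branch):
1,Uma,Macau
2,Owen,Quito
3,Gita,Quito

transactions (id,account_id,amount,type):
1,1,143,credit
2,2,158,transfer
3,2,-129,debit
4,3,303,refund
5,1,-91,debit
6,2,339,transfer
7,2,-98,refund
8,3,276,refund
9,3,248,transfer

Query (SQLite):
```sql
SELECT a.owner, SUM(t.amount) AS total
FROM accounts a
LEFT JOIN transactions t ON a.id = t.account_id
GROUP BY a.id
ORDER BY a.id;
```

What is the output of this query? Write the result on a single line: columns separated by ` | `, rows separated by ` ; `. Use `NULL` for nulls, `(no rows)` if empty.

Uma | 52 ; Owen | 270 ; Gita | 827

LEFT JOIN keeps every accounts row; unmatched ones get NULL for transactions columns.
Group by accounts.id and compute SUM(t.amount). SUM over an all-NULL group is NULL.
  1: ids {1, 5} → SUM(t.amount)=52
  2: ids {2, 3, 6, 7} → SUM(t.amount)=270
  3: ids {4, 8, 9} → SUM(t.amount)=827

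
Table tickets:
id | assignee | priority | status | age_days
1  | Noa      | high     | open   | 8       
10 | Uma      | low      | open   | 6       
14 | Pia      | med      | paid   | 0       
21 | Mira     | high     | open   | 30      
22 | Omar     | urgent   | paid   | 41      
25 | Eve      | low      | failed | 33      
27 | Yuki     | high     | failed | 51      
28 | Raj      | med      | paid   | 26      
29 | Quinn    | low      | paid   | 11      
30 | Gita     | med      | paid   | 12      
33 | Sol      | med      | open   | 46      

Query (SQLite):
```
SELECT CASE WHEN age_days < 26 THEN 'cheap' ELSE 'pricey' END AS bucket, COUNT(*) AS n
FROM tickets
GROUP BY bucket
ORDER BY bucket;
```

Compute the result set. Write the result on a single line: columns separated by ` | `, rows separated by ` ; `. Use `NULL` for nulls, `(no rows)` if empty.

cheap | 5 ; pricey | 6

Bucket rows by age_days < 26 → 'cheap' else 'pricey'; count each bucket.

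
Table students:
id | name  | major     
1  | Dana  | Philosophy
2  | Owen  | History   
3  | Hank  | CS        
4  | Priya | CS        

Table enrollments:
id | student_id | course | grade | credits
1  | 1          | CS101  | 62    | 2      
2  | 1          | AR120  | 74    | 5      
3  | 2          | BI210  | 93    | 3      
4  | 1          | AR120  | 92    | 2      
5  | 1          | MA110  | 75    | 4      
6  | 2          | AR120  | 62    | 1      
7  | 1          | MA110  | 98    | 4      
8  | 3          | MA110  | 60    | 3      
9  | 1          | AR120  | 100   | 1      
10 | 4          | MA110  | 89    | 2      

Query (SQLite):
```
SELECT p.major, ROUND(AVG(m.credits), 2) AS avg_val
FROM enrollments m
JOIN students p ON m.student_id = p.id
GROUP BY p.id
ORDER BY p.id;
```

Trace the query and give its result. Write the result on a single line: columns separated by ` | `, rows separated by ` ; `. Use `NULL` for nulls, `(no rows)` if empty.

Philosophy | 3 ; History | 2 ; CS | 3 ; CS | 2

Join each enrollments row to its students via student_id.
Group joined rows by students.id; compute ROUND(AVG(m.credits), 2) per group.
  1: ids {1, 2, 4, 5, 7, 9} → ROUND(AVG(m.credits), 2)=3
  2: ids {3, 6} → ROUND(AVG(m.credits), 2)=2
  3: ids {8} → ROUND(AVG(m.credits), 2)=3
  4: ids {10} → ROUND(AVG(m.credits), 2)=2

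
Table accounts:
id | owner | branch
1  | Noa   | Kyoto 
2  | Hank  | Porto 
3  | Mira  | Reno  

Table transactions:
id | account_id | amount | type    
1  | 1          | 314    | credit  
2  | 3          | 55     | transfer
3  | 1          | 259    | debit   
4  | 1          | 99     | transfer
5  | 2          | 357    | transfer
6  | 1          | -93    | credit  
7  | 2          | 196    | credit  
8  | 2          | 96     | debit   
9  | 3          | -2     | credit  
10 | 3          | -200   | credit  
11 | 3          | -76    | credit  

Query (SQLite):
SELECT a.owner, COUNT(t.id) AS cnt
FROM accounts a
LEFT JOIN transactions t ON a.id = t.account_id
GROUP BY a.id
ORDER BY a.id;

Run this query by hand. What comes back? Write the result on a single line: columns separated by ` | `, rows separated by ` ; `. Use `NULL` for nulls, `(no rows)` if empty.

Noa | 4 ; Hank | 3 ; Mira | 4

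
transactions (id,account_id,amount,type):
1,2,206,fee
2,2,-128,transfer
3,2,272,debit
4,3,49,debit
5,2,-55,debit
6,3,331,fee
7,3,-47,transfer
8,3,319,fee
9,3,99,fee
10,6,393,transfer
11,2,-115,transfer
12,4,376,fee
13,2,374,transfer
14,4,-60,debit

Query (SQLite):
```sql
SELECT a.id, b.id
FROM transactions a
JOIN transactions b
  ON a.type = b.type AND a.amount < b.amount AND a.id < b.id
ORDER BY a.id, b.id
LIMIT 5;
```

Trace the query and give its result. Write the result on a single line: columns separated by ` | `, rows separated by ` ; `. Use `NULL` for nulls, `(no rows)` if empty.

Pairs (a,b) with same type, a.amount < b.amount, a.id < b.id.
type groups: debit:{3,4,5,14} fee:{1,6,8,9,12} transfer:{2,7,10,11,13}
Ordered by (a.id, b.id); first 5.

1 | 6 ; 1 | 8 ; 1 | 12 ; 2 | 7 ; 2 | 10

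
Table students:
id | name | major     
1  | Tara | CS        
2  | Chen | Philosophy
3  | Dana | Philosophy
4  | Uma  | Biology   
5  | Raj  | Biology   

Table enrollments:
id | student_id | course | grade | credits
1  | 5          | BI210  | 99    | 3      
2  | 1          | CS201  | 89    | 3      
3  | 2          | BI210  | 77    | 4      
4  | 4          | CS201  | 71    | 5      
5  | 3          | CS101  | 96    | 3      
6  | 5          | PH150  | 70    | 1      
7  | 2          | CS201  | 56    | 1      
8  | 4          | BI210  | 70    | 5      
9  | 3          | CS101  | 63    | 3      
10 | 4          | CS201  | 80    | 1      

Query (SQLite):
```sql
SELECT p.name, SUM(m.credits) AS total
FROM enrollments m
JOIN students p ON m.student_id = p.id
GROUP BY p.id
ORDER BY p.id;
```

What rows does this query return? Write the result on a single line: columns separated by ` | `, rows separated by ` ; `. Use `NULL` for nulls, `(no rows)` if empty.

Tara | 3 ; Chen | 5 ; Dana | 6 ; Uma | 11 ; Raj | 4

Join each enrollments row to its students via student_id.
Group joined rows by students.id; compute SUM(m.credits) per group.
  1: ids {2} → SUM(m.credits)=3
  2: ids {3, 7} → SUM(m.credits)=5
  3: ids {5, 9} → SUM(m.credits)=6
  4: ids {4, 8, 10} → SUM(m.credits)=11
  5: ids {1, 6} → SUM(m.credits)=4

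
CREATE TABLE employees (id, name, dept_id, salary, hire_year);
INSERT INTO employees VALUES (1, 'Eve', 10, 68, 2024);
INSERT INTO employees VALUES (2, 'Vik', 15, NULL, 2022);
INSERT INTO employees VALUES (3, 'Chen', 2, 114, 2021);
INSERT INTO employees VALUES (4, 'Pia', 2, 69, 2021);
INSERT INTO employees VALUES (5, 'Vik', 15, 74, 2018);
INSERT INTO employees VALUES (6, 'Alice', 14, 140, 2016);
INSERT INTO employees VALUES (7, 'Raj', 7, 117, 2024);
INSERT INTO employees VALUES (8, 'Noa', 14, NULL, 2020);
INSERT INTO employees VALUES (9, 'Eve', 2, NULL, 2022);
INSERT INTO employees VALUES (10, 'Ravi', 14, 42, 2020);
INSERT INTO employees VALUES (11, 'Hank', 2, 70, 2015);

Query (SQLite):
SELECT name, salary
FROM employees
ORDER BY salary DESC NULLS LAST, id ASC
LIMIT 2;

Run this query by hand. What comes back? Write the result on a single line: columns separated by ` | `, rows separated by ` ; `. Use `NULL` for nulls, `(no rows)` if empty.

Alice | 140 ; Raj | 117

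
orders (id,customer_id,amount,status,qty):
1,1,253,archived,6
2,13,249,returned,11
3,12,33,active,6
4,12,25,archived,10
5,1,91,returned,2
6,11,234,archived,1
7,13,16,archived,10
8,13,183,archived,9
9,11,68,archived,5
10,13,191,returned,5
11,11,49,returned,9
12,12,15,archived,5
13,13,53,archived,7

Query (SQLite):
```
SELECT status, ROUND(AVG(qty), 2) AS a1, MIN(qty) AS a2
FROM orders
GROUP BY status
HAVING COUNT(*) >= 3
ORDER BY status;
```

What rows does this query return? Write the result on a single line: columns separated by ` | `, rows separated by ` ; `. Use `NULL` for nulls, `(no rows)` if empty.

archived | 6.63 | 1 ; returned | 6.75 | 2

Group orders by status.
Per group compute: ROUND(AVG(qty), 2), MIN(qty).
HAVING: drop groups with fewer than 3 rows.
  active: ids {3} → ROUND(AVG(qty), 2)=6, MIN(qty)=6
  archived: ids {1, 4, 6, 7, 8, 9, 12, 13} → ROUND(AVG(qty), 2)=6.63, MIN(qty)=1
  returned: ids {2, 5, 10, 11} → ROUND(AVG(qty), 2)=6.75, MIN(qty)=2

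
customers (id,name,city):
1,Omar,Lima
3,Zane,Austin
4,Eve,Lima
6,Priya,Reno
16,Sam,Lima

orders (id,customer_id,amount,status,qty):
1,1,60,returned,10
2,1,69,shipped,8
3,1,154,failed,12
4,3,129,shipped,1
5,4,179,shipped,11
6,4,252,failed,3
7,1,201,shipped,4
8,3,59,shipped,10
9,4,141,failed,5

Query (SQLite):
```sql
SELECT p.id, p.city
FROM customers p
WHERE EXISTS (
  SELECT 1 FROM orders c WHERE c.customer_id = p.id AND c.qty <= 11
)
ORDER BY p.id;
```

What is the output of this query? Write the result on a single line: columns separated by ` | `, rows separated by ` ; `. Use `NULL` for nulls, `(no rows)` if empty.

1 | Lima ; 3 | Austin ; 4 | Lima

For each customers row, check whether any orders with matching customer_id has qty <= 11.
Keep rows where that is true.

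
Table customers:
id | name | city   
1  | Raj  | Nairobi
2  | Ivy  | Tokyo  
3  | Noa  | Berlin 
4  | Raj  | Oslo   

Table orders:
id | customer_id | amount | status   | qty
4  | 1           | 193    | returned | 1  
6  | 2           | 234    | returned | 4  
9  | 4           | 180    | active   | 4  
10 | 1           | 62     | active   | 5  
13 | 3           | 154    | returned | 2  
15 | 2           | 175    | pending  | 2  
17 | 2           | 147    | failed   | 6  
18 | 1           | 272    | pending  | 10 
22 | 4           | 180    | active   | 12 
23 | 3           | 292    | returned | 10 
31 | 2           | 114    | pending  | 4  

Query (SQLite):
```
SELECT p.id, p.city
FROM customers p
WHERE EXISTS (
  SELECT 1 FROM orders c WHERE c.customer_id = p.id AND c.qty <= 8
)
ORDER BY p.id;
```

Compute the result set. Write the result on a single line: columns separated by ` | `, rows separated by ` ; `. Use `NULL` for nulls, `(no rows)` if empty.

For each customers row, check whether any orders with matching customer_id has qty <= 8.
Keep rows where that is true.

1 | Nairobi ; 2 | Tokyo ; 3 | Berlin ; 4 | Oslo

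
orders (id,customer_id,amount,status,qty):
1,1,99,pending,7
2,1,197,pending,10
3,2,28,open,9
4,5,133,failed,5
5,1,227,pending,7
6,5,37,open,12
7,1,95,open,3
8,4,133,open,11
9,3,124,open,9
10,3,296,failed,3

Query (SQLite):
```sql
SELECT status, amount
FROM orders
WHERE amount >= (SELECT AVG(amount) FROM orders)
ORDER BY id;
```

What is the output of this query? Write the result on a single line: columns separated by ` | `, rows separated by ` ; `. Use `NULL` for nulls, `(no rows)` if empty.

Scalar subquery: AVG(amount) over all orders rows = 136.9.
Keep rows where amount >= that value.

pending | 197 ; pending | 227 ; failed | 296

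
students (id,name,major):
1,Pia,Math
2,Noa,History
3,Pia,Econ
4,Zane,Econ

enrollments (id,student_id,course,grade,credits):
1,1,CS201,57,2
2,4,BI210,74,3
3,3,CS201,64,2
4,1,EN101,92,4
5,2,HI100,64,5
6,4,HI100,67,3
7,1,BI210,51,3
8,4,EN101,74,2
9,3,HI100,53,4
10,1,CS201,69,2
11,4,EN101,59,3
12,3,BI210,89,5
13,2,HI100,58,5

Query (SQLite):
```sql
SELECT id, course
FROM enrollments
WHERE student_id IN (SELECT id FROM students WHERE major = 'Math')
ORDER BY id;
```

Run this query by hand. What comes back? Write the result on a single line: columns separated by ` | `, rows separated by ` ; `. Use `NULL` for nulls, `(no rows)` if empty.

Inner query: students.id where major = 'Math'.
Outer: keep enrollments rows whose student_id is in that set.
Inner query → {1}

1 | CS201 ; 4 | EN101 ; 7 | BI210 ; 10 | CS201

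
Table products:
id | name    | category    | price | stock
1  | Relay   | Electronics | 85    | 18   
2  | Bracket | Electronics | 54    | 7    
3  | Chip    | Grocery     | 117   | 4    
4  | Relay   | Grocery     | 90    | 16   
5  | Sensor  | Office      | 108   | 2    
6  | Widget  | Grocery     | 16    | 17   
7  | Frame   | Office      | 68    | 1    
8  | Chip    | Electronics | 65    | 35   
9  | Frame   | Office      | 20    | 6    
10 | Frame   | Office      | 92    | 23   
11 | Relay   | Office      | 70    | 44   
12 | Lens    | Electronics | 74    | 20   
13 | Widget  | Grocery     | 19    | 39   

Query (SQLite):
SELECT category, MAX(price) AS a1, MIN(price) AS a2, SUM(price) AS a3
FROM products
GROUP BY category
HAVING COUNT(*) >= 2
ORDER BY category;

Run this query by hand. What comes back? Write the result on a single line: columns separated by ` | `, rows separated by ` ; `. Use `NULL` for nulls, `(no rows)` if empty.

Group products by category.
Per group compute: MAX(price), MIN(price), SUM(price).
HAVING: drop groups with fewer than 2 rows.
  Electronics: ids {1, 2, 8, 12} → MAX(price)=85, MIN(price)=54, SUM(price)=278
  Grocery: ids {3, 4, 6, 13} → MAX(price)=117, MIN(price)=16, SUM(price)=242
  Office: ids {5, 7, 9, 10, 11} → MAX(price)=108, MIN(price)=20, SUM(price)=358

Electronics | 85 | 54 | 278 ; Grocery | 117 | 16 | 242 ; Office | 108 | 20 | 358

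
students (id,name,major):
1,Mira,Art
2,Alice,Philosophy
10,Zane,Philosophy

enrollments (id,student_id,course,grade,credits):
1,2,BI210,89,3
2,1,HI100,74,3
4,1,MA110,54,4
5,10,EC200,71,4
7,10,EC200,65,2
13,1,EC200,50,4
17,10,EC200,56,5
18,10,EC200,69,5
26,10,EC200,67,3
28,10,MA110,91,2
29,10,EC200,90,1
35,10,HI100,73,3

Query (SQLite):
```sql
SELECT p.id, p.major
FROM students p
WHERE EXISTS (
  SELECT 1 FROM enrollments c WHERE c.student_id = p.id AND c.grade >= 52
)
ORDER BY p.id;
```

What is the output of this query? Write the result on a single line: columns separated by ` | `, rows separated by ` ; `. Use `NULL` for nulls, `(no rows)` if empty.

1 | Art ; 2 | Philosophy ; 10 | Philosophy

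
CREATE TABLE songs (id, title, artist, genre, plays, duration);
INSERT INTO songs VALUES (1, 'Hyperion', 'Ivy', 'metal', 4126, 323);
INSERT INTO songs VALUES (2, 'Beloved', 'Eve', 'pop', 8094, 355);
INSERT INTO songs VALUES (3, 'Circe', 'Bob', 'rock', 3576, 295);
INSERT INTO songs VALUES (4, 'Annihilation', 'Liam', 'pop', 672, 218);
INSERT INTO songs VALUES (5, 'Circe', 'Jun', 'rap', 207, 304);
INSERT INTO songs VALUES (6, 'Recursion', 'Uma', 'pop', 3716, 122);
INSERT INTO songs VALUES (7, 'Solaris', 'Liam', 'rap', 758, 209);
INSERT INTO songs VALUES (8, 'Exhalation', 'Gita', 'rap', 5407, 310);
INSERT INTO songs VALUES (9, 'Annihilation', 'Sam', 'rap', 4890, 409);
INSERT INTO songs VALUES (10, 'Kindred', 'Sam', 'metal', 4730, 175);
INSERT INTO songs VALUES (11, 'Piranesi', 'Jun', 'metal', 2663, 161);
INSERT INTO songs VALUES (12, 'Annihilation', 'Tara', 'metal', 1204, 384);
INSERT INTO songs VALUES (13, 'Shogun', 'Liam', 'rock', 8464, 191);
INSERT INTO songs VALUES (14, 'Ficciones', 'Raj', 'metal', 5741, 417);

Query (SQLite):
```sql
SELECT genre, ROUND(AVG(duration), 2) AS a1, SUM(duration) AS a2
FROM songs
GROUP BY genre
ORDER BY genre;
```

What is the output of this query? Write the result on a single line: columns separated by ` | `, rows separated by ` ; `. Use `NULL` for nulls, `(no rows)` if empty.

metal | 292 | 1460 ; pop | 231.67 | 695 ; rap | 308 | 1232 ; rock | 243 | 486

Group songs by genre.
Per group compute: ROUND(AVG(duration), 2), SUM(duration).
  metal: ids {1, 10, 11, 12, 14} → ROUND(AVG(duration), 2)=292, SUM(duration)=1460
  pop: ids {2, 4, 6} → ROUND(AVG(duration), 2)=231.67, SUM(duration)=695
  rap: ids {5, 7, 8, 9} → ROUND(AVG(duration), 2)=308, SUM(duration)=1232
  rock: ids {3, 13} → ROUND(AVG(duration), 2)=243, SUM(duration)=486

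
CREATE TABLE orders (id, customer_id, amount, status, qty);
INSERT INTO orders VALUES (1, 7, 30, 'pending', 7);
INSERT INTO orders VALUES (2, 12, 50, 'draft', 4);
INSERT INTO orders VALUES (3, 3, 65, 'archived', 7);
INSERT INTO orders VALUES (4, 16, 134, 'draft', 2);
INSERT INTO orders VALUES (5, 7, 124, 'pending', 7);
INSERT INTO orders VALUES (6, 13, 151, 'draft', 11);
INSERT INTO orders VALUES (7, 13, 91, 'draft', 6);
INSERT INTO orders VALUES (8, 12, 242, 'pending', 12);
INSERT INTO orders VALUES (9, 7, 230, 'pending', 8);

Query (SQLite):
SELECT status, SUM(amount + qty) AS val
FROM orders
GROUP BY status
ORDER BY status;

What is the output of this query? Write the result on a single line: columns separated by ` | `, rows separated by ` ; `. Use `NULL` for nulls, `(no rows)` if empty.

archived | 72 ; draft | 449 ; pending | 660

For each row compute amount + qty.
Group by status; take SUM of the expression per group.
  archived: ids {3} → SUM(amount + qty)=72
  draft: ids {2, 4, 6, 7} → SUM(amount + qty)=449
  pending: ids {1, 5, 8, 9} → SUM(amount + qty)=660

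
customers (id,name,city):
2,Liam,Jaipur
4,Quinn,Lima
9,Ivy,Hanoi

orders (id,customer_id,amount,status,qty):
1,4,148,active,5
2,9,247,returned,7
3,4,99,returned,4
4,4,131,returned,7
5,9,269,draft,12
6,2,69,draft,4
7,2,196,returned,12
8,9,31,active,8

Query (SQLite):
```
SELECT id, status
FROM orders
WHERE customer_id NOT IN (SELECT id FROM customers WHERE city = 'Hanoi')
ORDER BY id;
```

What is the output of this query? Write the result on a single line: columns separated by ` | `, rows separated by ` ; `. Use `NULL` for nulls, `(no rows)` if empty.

1 | active ; 3 | returned ; 4 | returned ; 6 | draft ; 7 | returned

Inner query: customers.id where city = 'Hanoi'.
Outer: keep orders rows whose customer_id is not in that set.
Inner query → {9}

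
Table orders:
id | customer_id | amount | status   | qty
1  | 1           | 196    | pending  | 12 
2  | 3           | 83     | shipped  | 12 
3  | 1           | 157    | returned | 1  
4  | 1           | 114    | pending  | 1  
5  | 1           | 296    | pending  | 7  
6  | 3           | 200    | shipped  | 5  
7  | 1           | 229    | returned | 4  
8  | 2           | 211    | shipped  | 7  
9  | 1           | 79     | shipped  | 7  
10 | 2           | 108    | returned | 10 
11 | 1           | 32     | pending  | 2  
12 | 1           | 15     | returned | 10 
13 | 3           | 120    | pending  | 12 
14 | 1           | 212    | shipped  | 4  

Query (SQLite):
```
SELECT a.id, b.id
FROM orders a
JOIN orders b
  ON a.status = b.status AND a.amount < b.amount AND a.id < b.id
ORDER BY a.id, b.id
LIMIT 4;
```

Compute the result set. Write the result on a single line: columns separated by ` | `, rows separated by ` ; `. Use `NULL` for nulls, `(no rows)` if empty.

Pairs (a,b) with same status, a.amount < b.amount, a.id < b.id.
status groups: pending:{1,4,5,11,13} returned:{3,7,10,12} shipped:{2,6,8,9,14}
Ordered by (a.id, b.id); first 4.

1 | 5 ; 2 | 6 ; 2 | 8 ; 2 | 14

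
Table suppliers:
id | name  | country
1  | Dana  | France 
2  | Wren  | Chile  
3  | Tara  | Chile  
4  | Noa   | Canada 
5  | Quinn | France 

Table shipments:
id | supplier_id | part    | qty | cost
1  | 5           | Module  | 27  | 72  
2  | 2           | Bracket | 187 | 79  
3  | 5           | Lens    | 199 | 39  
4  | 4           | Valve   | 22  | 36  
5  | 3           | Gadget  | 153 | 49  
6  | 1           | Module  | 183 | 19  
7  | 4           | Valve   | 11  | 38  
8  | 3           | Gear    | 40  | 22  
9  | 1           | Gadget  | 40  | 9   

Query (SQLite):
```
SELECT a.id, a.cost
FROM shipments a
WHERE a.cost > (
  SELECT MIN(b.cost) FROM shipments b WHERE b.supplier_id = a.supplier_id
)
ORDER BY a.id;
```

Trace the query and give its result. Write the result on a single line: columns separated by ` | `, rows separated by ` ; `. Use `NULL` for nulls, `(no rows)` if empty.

For each shipments row a, compute MIN(cost) over rows sharing a.supplier_id.
Keep row a if a.cost > that per-group MIN.
  supplier_id=1: MIN(cost) = 9
  supplier_id=2: MIN(cost) = 79
  supplier_id=3: MIN(cost) = 22
  supplier_id=4: MIN(cost) = 36
  supplier_id=5: MIN(cost) = 39

1 | 72 ; 5 | 49 ; 6 | 19 ; 7 | 38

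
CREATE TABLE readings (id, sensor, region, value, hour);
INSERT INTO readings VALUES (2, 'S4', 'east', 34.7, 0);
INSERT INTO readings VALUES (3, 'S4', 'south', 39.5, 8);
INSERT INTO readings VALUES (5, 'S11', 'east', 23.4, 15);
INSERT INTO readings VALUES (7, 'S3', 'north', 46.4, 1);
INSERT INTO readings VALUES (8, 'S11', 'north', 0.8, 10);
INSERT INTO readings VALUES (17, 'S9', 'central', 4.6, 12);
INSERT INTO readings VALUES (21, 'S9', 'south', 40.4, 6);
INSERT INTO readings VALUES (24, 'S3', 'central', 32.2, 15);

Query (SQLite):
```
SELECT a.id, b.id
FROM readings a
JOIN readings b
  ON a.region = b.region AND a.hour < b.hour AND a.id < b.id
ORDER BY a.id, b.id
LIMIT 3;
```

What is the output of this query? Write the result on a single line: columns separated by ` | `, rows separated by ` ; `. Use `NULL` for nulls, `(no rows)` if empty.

Pairs (a,b) with same region, a.hour < b.hour, a.id < b.id.
region groups: central:{17,24} east:{2,5} north:{7,8} south:{3,21}
Ordered by (a.id, b.id); first 3.

2 | 5 ; 7 | 8 ; 17 | 24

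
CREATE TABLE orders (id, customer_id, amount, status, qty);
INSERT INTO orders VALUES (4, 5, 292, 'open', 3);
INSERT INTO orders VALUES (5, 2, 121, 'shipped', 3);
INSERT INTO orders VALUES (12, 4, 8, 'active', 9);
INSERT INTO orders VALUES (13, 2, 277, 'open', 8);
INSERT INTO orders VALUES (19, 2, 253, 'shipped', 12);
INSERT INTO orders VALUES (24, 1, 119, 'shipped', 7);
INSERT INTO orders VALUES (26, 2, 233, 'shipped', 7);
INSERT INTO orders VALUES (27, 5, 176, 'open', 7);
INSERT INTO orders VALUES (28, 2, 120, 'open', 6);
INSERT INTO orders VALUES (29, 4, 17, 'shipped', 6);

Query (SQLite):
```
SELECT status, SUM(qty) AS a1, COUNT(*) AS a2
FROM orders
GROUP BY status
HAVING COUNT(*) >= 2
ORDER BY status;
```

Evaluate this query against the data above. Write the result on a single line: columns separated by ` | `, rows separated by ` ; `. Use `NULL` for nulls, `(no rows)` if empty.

open | 24 | 4 ; shipped | 35 | 5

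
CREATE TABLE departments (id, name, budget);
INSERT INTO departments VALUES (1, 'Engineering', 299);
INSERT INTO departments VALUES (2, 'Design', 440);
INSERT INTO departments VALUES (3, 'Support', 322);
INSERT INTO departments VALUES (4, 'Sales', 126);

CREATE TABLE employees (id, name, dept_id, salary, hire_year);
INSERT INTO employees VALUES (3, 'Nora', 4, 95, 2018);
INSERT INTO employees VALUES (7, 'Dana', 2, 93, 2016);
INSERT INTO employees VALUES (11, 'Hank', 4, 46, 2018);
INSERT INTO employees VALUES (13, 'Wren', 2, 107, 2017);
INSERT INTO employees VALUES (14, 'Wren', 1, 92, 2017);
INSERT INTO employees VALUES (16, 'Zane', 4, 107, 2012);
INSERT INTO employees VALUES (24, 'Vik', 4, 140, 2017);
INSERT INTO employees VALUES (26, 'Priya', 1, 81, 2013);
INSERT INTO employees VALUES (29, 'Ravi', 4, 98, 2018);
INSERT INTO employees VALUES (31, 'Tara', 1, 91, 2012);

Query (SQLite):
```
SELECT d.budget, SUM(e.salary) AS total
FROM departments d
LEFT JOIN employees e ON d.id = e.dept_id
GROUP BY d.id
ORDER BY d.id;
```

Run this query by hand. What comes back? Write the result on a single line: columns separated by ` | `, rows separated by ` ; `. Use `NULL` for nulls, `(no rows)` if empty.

LEFT JOIN keeps every departments row; unmatched ones get NULL for employees columns.
Group by departments.id and compute SUM(e.salary). SUM over an all-NULL group is NULL.
  1: ids {14, 26, 31} → SUM(e.salary)=264
  2: ids {7, 13} → SUM(e.salary)=200
  3: ids {—} → SUM(e.salary)=NULL
  4: ids {3, 11, 16, 24, 29} → SUM(e.salary)=486

299 | 264 ; 440 | 200 ; 322 | NULL ; 126 | 486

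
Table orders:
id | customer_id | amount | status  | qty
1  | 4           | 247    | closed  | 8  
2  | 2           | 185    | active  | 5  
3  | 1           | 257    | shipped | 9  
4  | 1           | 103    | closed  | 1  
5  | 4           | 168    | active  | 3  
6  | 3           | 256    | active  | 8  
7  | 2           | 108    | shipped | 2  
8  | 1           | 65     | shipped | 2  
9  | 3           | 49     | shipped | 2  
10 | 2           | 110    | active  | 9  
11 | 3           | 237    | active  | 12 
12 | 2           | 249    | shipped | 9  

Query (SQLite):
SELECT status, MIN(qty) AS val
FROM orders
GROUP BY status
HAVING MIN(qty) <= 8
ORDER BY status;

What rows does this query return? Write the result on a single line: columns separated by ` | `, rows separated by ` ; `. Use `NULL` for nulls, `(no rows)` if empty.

Partition orders by status; compute MIN(qty) within each group.
HAVING: keep groups where MIN(qty) <= 8.
  active: ids {2, 5, 6, 10, 11} → MIN(qty)=3
  closed: ids {1, 4} → MIN(qty)=1
  shipped: ids {3, 7, 8, 9, 12} → MIN(qty)=2

active | 3 ; closed | 1 ; shipped | 2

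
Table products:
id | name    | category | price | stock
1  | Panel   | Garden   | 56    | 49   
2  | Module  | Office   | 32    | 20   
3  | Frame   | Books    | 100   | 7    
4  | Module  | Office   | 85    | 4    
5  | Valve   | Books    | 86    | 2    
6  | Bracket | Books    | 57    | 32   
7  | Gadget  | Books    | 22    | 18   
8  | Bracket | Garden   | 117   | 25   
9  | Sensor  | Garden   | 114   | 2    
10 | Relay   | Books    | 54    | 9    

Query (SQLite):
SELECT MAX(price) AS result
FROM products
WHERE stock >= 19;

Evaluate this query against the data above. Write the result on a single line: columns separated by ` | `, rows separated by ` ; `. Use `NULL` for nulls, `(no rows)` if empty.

117

Rows where stock >= 19 → price values: [56, 32, 57, 117].
MAX of non-NULL values = 117.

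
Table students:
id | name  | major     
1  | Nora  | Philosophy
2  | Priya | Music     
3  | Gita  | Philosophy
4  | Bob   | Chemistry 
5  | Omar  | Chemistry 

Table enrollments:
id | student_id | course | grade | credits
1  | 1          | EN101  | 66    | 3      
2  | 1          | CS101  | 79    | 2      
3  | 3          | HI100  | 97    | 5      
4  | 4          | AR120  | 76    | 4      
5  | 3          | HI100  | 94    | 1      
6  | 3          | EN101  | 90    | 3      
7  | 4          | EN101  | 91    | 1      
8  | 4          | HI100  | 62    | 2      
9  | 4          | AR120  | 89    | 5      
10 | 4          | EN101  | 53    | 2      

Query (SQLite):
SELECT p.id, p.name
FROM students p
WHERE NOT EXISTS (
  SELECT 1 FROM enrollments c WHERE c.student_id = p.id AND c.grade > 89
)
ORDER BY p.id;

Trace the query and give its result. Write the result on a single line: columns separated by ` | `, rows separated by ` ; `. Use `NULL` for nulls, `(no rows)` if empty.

1 | Nora ; 2 | Priya ; 5 | Omar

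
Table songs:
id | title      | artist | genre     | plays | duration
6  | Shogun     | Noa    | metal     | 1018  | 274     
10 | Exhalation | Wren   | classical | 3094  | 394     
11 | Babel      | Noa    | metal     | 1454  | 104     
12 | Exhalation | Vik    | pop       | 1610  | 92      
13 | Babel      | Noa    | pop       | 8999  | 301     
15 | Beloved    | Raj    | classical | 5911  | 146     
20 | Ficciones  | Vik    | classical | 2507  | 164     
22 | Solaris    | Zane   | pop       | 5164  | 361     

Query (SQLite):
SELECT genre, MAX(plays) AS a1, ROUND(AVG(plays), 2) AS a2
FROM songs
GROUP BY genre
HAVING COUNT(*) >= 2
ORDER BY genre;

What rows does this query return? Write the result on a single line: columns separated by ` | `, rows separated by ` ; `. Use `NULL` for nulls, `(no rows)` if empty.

classical | 5911 | 3837.33 ; metal | 1454 | 1236 ; pop | 8999 | 5257.67

Group songs by genre.
Per group compute: MAX(plays), ROUND(AVG(plays), 2).
HAVING: drop groups with fewer than 2 rows.
  classical: ids {10, 15, 20} → MAX(plays)=5911, ROUND(AVG(plays), 2)=3837.33
  metal: ids {6, 11} → MAX(plays)=1454, ROUND(AVG(plays), 2)=1236
  pop: ids {12, 13, 22} → MAX(plays)=8999, ROUND(AVG(plays), 2)=5257.67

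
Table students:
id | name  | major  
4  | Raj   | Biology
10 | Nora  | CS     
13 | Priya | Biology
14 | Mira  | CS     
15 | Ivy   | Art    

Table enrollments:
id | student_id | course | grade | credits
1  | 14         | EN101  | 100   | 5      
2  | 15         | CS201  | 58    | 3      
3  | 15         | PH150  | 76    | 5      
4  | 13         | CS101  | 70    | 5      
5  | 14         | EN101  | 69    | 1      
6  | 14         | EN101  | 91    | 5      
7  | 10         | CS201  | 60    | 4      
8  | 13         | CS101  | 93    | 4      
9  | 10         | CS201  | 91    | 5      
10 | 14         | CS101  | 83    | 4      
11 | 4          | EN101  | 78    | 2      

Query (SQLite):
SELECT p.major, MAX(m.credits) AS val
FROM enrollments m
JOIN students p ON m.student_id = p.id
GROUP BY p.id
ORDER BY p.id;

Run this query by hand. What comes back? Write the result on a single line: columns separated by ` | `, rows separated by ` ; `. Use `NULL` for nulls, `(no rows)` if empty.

Join each enrollments row to its students via student_id.
Group joined rows by students.id; compute MAX(m.credits) per group.
  4: ids {11} → MAX(m.credits)=2
  10: ids {7, 9} → MAX(m.credits)=5
  13: ids {4, 8} → MAX(m.credits)=5
  14: ids {1, 5, 6, 10} → MAX(m.credits)=5
  15: ids {2, 3} → MAX(m.credits)=5

Biology | 2 ; CS | 5 ; Biology | 5 ; CS | 5 ; Art | 5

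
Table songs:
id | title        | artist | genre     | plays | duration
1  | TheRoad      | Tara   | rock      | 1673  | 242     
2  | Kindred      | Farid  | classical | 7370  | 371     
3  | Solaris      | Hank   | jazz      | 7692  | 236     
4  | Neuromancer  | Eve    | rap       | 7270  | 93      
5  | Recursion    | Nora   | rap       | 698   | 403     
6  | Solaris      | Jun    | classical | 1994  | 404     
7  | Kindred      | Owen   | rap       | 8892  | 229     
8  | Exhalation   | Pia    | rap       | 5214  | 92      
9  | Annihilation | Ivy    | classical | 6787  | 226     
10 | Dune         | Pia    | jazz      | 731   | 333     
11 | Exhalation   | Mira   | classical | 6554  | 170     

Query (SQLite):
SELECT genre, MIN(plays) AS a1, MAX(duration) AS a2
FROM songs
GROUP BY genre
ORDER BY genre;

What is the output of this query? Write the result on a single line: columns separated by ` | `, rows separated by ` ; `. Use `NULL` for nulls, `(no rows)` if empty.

classical | 1994 | 404 ; jazz | 731 | 333 ; rap | 698 | 403 ; rock | 1673 | 242

Group songs by genre.
Per group compute: MIN(plays), MAX(duration).
  classical: ids {2, 6, 9, 11} → MIN(plays)=1994, MAX(duration)=404
  jazz: ids {3, 10} → MIN(plays)=731, MAX(duration)=333
  rap: ids {4, 5, 7, 8} → MIN(plays)=698, MAX(duration)=403
  rock: ids {1} → MIN(plays)=1673, MAX(duration)=242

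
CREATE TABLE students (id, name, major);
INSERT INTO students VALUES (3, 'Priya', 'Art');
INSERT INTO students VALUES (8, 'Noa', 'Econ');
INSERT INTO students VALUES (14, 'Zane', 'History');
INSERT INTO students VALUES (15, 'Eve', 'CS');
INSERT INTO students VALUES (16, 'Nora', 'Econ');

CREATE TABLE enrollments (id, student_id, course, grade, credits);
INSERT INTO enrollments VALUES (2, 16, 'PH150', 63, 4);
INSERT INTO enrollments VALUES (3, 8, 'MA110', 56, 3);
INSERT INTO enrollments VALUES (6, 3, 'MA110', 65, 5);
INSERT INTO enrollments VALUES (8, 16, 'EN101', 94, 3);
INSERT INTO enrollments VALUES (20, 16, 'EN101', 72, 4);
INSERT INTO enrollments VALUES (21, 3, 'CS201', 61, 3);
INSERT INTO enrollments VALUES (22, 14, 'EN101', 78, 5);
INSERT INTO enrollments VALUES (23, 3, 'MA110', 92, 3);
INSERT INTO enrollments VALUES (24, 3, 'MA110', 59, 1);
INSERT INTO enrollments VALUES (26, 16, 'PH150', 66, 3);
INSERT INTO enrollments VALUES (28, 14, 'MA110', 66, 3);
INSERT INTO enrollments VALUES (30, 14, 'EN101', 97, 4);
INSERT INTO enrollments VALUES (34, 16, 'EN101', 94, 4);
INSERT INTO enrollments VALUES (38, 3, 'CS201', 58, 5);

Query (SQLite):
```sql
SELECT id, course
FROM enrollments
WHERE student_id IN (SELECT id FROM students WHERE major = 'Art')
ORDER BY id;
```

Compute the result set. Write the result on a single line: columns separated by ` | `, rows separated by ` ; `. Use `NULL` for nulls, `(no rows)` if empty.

Inner query: students.id where major = 'Art'.
Outer: keep enrollments rows whose student_id is in that set.
Inner query → {3}

6 | MA110 ; 21 | CS201 ; 23 | MA110 ; 24 | MA110 ; 38 | CS201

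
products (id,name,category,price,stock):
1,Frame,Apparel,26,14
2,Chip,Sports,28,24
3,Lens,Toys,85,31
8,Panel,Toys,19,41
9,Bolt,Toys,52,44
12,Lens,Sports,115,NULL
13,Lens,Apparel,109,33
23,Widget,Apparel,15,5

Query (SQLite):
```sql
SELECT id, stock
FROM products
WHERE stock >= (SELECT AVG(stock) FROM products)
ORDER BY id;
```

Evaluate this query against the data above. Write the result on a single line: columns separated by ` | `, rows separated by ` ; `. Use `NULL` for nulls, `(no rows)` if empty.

3 | 31 ; 8 | 41 ; 9 | 44 ; 13 | 33

Scalar subquery: AVG(stock) over all products rows = 27.428571 (≈; comparison uses full precision).
Keep rows where stock >= that value.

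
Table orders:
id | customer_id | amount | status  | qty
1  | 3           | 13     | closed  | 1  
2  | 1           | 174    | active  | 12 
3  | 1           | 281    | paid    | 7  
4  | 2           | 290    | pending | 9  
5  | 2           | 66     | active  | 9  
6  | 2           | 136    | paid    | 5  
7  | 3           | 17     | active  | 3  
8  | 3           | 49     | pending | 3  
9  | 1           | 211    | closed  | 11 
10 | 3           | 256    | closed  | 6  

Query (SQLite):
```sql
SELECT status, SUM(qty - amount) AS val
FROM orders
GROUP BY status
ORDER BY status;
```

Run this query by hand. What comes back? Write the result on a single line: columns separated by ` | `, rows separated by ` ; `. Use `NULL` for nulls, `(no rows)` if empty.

active | -233 ; closed | -462 ; paid | -405 ; pending | -327

For each row compute qty - amount.
Group by status; take SUM of the expression per group.
  active: ids {2, 5, 7} → SUM(qty - amount)=-233
  closed: ids {1, 9, 10} → SUM(qty - amount)=-462
  paid: ids {3, 6} → SUM(qty - amount)=-405
  pending: ids {4, 8} → SUM(qty - amount)=-327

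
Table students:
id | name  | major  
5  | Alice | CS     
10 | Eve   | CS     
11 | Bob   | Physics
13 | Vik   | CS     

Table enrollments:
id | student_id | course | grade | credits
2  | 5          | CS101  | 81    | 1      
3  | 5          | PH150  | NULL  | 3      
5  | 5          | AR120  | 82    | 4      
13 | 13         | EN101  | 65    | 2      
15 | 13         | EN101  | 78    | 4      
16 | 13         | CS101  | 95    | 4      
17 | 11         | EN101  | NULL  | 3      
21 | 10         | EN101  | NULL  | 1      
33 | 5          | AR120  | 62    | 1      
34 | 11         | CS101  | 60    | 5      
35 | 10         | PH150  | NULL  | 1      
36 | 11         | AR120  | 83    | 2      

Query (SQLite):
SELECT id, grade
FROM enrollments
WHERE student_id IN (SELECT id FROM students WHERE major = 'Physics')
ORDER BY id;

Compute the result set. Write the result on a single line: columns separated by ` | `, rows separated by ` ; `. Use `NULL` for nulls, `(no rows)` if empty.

Inner query: students.id where major = 'Physics'.
Outer: keep enrollments rows whose student_id is in that set.
Inner query → {11}

17 | NULL ; 34 | 60 ; 36 | 83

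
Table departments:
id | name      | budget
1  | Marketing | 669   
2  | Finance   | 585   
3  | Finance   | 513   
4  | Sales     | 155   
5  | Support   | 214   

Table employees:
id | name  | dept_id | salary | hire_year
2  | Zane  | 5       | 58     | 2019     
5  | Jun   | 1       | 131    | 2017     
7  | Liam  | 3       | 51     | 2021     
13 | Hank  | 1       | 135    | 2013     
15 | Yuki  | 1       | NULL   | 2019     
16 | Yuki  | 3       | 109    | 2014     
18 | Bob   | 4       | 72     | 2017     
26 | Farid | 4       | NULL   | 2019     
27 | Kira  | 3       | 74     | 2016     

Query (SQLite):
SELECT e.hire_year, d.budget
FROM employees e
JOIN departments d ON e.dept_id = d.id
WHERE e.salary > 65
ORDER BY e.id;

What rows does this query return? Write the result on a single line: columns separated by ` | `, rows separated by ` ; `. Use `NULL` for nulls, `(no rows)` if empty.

2017 | 669 ; 2013 | 669 ; 2014 | 513 ; 2017 | 155 ; 2016 | 513

Each employees row matches the departments row where dept_id = departments.id.
Then keep rows with e.salary > 65.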